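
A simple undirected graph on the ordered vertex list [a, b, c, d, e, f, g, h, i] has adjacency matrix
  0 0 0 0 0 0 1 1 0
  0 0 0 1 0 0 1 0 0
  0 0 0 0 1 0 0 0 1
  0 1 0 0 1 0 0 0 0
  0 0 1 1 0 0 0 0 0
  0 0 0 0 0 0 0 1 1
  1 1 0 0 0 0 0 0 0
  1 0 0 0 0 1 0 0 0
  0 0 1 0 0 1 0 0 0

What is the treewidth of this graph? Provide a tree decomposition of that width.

Every bag has size at most 3, so the width is 3 − 1 = 2 and tw(G) ≤ 2. The edges b–d–e–c–i–f–h–a–g–b form a cycle, so G is not a tree and its treewidth is at least 2. Therefore the treewidth is 2.

Treewidth 2.
One optimal decomposition is:
Bags: B1 = {b, d, e}  B2 = {b, c, e}  B3 = {b, c, i}  B4 = {b, f, i}  B5 = {b, f, h}  B6 = {a, b, h}  B7 = {a, b, g}
Tree: B1–B2, B2–B3, B3–B4, B4–B5, B5–B6, B6–B7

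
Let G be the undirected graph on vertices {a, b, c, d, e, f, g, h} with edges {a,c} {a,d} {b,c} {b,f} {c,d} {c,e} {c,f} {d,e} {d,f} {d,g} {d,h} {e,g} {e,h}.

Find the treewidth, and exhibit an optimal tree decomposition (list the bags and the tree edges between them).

Every bag has size at most 3, so the width is 3 − 1 = 2 and tw(G) ≤ 2. Conversely, {d, e, g} is a clique of size 3, and the vertices of any clique must share a bag in every tree decomposition; so some bag has ≥ 3 vertices and tw(G) ≥ 2. Therefore the treewidth is 2.

Treewidth 2.
Bags: B1 = {c, d, e}  B2 = {c, d, f}  B3 = {b, c, f}  B4 = {a, c, d}  B5 = {d, e, g}  B6 = {d, e, h}
Tree: B1–B2, B2–B3, B1–B4, B1–B5, B5–B6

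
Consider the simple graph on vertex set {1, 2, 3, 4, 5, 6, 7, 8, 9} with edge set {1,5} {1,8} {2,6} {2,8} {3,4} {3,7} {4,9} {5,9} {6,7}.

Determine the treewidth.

A width-2 tree decomposition is:
Bags: B1 = {4, 5, 9}  B2 = {3, 4, 5}  B3 = {3, 5, 7}  B4 = {5, 6, 7}  B5 = {2, 5, 6}  B6 = {2, 5, 8}  B7 = {1, 5, 8}
Tree: B1–B2, B2–B3, B3–B4, B4–B5, B5–B6, B6–B7
Each bag holds 3 vertices, so the decomposition has width 2, which upper-bounds the treewidth. The edges 5–9–4–3–7–6–2–8–1–5 form a cycle, so G is not a tree and its treewidth is at least 2. Combining the bounds, tw(G) = 2.

2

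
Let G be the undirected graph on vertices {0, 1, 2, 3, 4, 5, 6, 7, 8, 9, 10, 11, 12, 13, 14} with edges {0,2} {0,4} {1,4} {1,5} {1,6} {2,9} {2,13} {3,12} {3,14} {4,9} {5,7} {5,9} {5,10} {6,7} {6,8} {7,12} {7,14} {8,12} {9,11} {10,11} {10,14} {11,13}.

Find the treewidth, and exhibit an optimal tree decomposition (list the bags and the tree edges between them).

The largest bag has 4 vertices, giving width 3; this decomposition certifies tw(G) ≤ 3. For the lower bound: the 4 vertex sets {3,8,12}, {14}, {7}, {1,5,6,10} are disjoint, each induces a connected subgraph, and every pair is joined by at least one edge of G. Contracting each set to a single vertex therefore yields K_{4} as a minor, and since treewidth is minor-monotone, tw(G) ≥ tw(K_{4}) = 3. Combining the bounds, tw(G) = 3.

Treewidth 3.
One such decomposition:
Bags: B1 = {3, 8, 12, 14}  B2 = {7, 8, 12, 14}  B3 = {6, 7, 8, 14}  B4 = {6, 7, 10, 14}  B5 = {5, 6, 7, 10}  B6 = {1, 5, 6, 10}  B7 = {1, 5, 10, 11}  B8 = {1, 5, 9, 11}  B9 = {1, 4, 9, 11}  B10 = {4, 9, 11, 13}  B11 = {2, 4, 9, 13}  B12 = {0, 2, 4, 13}
Tree: B1–B2, B2–B3, B3–B4, B4–B5, B5–B6, B6–B7, B7–B8, B8–B9, B9–B10, B10–B11, B11–B12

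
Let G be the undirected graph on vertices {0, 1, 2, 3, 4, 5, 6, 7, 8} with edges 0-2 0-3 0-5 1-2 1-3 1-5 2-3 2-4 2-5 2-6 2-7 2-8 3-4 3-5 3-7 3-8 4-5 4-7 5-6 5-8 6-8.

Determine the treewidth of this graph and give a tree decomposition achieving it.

The largest bag has 4 vertices, giving width 3; this decomposition certifies tw(G) ≤ 3. Conversely, {0, 2, 3, 5} is a clique of size 4, and the vertices of any clique must share a bag in every tree decomposition; so some bag has ≥ 4 vertices and tw(G) ≥ 3. The upper and lower bounds meet at 3, so that is the treewidth.

Treewidth 3.
Bags: B1 = {2, 3, 5, 8}  B2 = {2, 5, 6, 8}  B3 = {2, 3, 4, 5}  B4 = {1, 2, 3, 5}  B5 = {2, 3, 4, 7}  B6 = {0, 2, 3, 5}
Tree: B1–B2, B1–B3, B3–B4, B3–B5, B1–B6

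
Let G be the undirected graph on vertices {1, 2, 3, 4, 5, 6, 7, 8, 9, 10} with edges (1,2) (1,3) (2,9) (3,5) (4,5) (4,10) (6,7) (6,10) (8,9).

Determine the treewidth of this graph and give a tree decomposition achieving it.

Treewidth 1.
One optimal decomposition is:
Bags: B1 = {6, 7}  B2 = {6, 10}  B3 = {4, 10}  B4 = {4, 5}  B5 = {3, 5}  B6 = {1, 3}  B7 = {1, 2}  B8 = {2, 9}  B9 = {8, 9}
Tree: B1–B2, B2–B3, B3–B4, B4–B5, B5–B6, B6–B7, B7–B8, B8–B9

Every bag has size at most 2, so the width is 2 − 1 = 1 and tw(G) ≤ 1. G has an edge, so its treewidth is at least 1. Hence tw(G) = 1 exactly.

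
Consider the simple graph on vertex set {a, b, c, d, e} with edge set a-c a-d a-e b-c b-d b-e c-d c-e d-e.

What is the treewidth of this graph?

A width-3 tree decomposition is:
Bags: B1 = {a, c, d, e}  B2 = {b, c, d, e}
Tree: B1–B2
Every bag has size at most 4, so the width is 4 − 1 = 3 and tw(G) ≤ 3. Conversely, {a, c, d, e} is a clique of size 4, and the vertices of any clique must share a bag in every tree decomposition; so some bag has ≥ 4 vertices and tw(G) ≥ 3. Therefore the treewidth is 3.

3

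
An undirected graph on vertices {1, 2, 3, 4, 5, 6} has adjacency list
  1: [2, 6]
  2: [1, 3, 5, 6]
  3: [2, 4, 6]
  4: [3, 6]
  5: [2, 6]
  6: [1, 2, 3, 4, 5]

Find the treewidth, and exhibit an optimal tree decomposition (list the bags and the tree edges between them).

Every bag has size at most 3, so the width is 3 − 1 = 2 and tw(G) ≤ 2. Conversely, {1, 2, 6} is a clique of size 3, and the vertices of any clique must share a bag in every tree decomposition; so some bag has ≥ 3 vertices and tw(G) ≥ 2. Hence tw(G) = 2 exactly.

Treewidth 2.
One such decomposition:
Bags: B1 = {2, 5, 6}  B2 = {2, 3, 6}  B3 = {3, 4, 6}  B4 = {1, 2, 6}
Tree: B1–B2, B2–B3, B1–B4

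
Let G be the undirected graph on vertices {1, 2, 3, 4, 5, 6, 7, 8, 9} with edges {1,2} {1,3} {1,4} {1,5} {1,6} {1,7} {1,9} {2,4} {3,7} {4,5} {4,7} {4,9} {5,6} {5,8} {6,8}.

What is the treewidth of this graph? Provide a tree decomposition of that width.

Treewidth 2.
Bags: B1 = {1, 2, 4}  B2 = {1, 4, 5}  B3 = {1, 5, 6}  B4 = {5, 6, 8}  B5 = {1, 4, 9}  B6 = {1, 4, 7}  B7 = {1, 3, 7}
Tree: B1–B2, B2–B3, B3–B4, B2–B5, B2–B6, B6–B7

Each bag holds 3 vertices, so the decomposition has width 2, which upper-bounds the treewidth. Conversely, {5, 6, 8} is a clique of size 3, and the vertices of any clique must share a bag in every tree decomposition; so some bag has ≥ 3 vertices and tw(G) ≥ 2. Combining the bounds, tw(G) = 2.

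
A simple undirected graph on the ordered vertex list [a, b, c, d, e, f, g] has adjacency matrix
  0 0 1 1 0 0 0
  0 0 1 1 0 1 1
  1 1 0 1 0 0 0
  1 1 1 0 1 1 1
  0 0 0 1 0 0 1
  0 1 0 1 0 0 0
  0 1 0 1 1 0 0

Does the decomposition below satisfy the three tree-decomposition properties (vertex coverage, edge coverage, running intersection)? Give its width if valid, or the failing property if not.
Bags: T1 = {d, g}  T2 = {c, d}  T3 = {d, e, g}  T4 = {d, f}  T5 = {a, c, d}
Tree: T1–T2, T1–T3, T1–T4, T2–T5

No — vertex b appears in no bag.

A tree decomposition must satisfy three properties: every vertex lies in some bag; for every edge, both endpoints lie together in some bag; and for every vertex, the bags containing it form a connected subtree. Here vertex b appears in no bag, so the decomposition is invalid.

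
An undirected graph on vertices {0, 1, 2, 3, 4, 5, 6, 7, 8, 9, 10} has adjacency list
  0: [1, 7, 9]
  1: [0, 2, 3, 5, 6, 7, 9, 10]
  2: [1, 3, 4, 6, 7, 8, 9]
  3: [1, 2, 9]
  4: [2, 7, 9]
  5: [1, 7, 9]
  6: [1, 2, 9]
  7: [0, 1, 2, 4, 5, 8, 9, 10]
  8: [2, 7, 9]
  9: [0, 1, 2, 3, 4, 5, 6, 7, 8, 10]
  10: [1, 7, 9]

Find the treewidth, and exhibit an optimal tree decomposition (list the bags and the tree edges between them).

Treewidth 3.
One such decomposition:
Bags: B1 = {1, 2, 3, 9}  B2 = {1, 2, 7, 9}  B3 = {1, 5, 7, 9}  B4 = {2, 4, 7, 9}  B5 = {0, 1, 7, 9}  B6 = {1, 2, 6, 9}  B7 = {2, 7, 8, 9}  B8 = {1, 7, 9, 10}
Tree: B1–B2, B2–B3, B2–B4, B3–B5, B2–B6, B2–B7, B5–B8

Every bag has size at most 4, so the width is 4 − 1 = 3 and tw(G) ≤ 3. Conversely, {2, 7, 8, 9} is a clique of size 4, and the vertices of any clique must share a bag in every tree decomposition; so some bag has ≥ 4 vertices and tw(G) ≥ 3. The upper and lower bounds meet at 3, so that is the treewidth.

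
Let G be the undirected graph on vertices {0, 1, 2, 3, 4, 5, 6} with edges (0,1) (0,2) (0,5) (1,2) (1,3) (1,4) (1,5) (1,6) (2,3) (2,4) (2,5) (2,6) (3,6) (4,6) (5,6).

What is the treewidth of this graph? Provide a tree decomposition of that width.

Treewidth 3.
One such decomposition:
Bags: B1 = {1, 2, 3, 6}  B2 = {1, 2, 5, 6}  B3 = {0, 1, 2, 5}  B4 = {1, 2, 4, 6}
Tree: B1–B2, B2–B3, B2–B4

The largest bag has 4 vertices, giving width 3; this decomposition certifies tw(G) ≤ 3. Conversely, {0, 1, 2, 5} is a clique of size 4, and the vertices of any clique must share a bag in every tree decomposition; so some bag has ≥ 4 vertices and tw(G) ≥ 3. Hence tw(G) = 3 exactly.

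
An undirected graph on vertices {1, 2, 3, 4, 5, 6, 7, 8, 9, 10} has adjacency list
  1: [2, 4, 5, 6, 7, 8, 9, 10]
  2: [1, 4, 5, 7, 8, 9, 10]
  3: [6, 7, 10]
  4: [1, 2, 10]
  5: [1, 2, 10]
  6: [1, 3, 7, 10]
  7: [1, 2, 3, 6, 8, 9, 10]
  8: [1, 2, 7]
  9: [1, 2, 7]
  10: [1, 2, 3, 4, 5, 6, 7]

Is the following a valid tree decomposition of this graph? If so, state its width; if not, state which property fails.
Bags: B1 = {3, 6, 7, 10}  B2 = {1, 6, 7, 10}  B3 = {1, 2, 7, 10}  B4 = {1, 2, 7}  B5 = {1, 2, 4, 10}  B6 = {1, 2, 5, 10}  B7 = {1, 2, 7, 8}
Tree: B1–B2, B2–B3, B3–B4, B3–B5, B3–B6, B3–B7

No — vertex 9 appears in no bag.

A tree decomposition must satisfy three properties: every vertex lies in some bag; for every edge, both endpoints lie together in some bag; and for every vertex, the bags containing it form a connected subtree. Here vertex 9 appears in no bag, so the decomposition is invalid.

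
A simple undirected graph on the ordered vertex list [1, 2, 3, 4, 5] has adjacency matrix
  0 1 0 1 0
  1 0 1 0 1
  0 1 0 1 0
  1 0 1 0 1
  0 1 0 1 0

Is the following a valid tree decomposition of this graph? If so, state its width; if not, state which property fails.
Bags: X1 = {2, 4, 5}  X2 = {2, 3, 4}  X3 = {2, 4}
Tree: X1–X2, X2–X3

No — vertex 1 appears in no bag.

A tree decomposition must satisfy three properties: every vertex lies in some bag; for every edge, both endpoints lie together in some bag; and for every vertex, the bags containing it form a connected subtree. Here vertex 1 appears in no bag, so the decomposition is invalid.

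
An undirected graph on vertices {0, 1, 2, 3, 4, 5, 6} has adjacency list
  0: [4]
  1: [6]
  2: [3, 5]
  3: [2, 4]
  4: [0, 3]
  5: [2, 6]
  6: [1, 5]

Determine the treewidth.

A width-1 tree decomposition is:
Bags: B1 = {0, 4}  B2 = {3, 4}  B3 = {2, 3}  B4 = {2, 5}  B5 = {5, 6}  B6 = {1, 6}
Tree: B1–B2, B2–B3, B3–B4, B4–B5, B5–B6
Each bag holds 2 vertices, so the decomposition has width 1, which upper-bounds the treewidth. Any graph with an edge has treewidth ≥ 1, and G has the edge 0–4. The upper and lower bounds meet at 1, so that is the treewidth.

1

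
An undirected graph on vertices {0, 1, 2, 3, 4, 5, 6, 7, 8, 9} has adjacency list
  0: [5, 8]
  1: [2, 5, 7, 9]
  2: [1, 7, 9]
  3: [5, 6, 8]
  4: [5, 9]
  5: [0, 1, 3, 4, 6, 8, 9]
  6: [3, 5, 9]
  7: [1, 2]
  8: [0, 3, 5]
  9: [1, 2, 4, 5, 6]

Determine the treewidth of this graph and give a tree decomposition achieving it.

Treewidth 2.
One such decomposition:
Bags: B1 = {3, 5, 6}  B2 = {5, 6, 9}  B3 = {1, 5, 9}  B4 = {3, 5, 8}  B5 = {4, 5, 9}  B6 = {1, 2, 9}  B7 = {1, 2, 7}  B8 = {0, 5, 8}
Tree: B1–B2, B2–B3, B1–B4, B3–B5, B3–B6, B6–B7, B4–B8

Every bag has size at most 3, so the width is 3 − 1 = 2 and tw(G) ≤ 2. On the other hand G contains the 3-clique {1, 2, 9}. A clique must lie in a single bag of any decomposition, so no decomposition can have width below 2. Hence tw(G) = 2 exactly.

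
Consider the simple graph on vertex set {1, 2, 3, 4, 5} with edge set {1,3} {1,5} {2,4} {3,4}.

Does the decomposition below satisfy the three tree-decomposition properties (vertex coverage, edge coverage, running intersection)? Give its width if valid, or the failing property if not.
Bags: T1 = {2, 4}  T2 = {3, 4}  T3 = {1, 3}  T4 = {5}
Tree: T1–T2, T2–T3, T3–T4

A tree decomposition must satisfy three properties: every vertex lies in some bag; for every edge, both endpoints lie together in some bag; and for every vertex, the bags containing it form a connected subtree. Here edge (1,5) lies in no bag, so the decomposition is invalid.

No — edge (1,5) lies in no bag.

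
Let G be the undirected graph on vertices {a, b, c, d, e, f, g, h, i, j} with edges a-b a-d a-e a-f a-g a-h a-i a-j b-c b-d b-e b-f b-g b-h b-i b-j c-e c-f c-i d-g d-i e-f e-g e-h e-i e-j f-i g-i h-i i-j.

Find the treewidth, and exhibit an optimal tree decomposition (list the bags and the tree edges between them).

Treewidth 4.
Bags: B1 = {a, b, e, f, i}  B2 = {a, b, e, h, i}  B3 = {a, b, e, i, j}  B4 = {a, b, e, g, i}  B5 = {b, c, e, f, i}  B6 = {a, b, d, g, i}
Tree: B1–B2, B1–B3, B1–B4, B1–B5, B4–B6

Every bag has size at most 5, so the width is 5 − 1 = 4 and tw(G) ≤ 4. Conversely, {b, c, e, f, i} is a clique of size 5, and the vertices of any clique must share a bag in every tree decomposition; so some bag has ≥ 5 vertices and tw(G) ≥ 4. Therefore the treewidth is 4.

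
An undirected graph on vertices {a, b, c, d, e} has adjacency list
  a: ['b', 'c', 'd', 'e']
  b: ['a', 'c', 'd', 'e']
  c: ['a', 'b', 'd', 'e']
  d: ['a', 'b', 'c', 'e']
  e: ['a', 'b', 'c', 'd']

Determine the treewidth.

A width-4 tree decomposition is:
Bags: B1 = {a, b, c, d, e}
Tree: (single bag)
A single bag containing all 5 vertices is trivially a valid decomposition of width 4. Conversely, {a, b, c, d, e} is a clique of size 5, and the vertices of any clique must share a bag in every tree decomposition; so some bag has ≥ 5 vertices and tw(G) ≥ 4. Hence tw(G) = 4 exactly.

4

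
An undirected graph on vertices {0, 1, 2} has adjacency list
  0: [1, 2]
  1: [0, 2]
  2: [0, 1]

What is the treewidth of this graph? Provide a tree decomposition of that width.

Treewidth 2.
One such decomposition:
Bags: B1 = {0, 1, 2}
Tree: (single bag)

With just one bag of size 3, the width is 3 − 1 = 2, so tw(G) ≤ 2. Conversely, {0, 1, 2} is a clique of size 3, and the vertices of any clique must share a bag in every tree decomposition; so some bag has ≥ 3 vertices and tw(G) ≥ 2. Hence tw(G) = 2 exactly.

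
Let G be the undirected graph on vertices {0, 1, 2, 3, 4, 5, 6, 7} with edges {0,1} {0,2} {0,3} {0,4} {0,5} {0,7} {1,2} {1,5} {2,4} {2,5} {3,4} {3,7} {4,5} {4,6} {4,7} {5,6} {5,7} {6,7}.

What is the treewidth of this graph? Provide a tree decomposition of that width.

The largest bag has 4 vertices, giving width 3; this decomposition certifies tw(G) ≤ 3. For the lower bound, the 4 vertices {0, 1, 2, 5} are pairwise adjacent, and any tree decomposition puts a clique entirely inside one bag — forcing width ≥ 3. Hence tw(G) = 3 exactly.

Treewidth 3.
One optimal decomposition is:
Bags: B1 = {0, 4, 5, 7}  B2 = {0, 3, 4, 7}  B3 = {0, 2, 4, 5}  B4 = {4, 5, 6, 7}  B5 = {0, 1, 2, 5}
Tree: B1–B2, B1–B3, B1–B4, B3–B5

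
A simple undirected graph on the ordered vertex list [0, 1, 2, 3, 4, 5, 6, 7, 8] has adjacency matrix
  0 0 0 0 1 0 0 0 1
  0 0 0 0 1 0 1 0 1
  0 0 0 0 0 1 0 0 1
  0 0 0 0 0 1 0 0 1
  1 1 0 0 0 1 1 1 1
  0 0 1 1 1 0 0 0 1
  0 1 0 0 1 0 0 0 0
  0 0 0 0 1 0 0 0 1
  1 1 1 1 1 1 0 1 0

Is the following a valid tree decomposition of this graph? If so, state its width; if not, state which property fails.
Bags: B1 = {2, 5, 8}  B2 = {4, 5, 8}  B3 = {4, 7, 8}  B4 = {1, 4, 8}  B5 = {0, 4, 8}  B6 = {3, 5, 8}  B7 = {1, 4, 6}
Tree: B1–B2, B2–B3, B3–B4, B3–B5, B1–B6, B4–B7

Every vertex of G appears in some bag (union = {0, 1, 2, 3, 4, 5, 6, 7, 8}); every edge is covered by a bag; and for each vertex v the set of bags containing v is connected in the bag tree. The decomposition is therefore valid. The largest bag has 3 vertices, so the width is 2.

Yes; width 2.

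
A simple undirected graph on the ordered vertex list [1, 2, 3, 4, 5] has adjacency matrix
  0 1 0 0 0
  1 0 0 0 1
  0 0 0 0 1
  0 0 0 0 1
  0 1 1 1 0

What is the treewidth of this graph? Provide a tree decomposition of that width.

Every bag has size at most 2, so the width is 2 − 1 = 1 and tw(G) ≤ 1. Since G has at least one edge (e.g. 2–5), it is not an edgeless graph, so tw(G) ≥ 1. The upper and lower bounds meet at 1, so that is the treewidth.

Treewidth 1.
One such decomposition:
Bags: B1 = {2, 5}  B2 = {4, 5}  B3 = {1, 2}  B4 = {3, 5}
Tree: B1–B2, B1–B3, B1–B4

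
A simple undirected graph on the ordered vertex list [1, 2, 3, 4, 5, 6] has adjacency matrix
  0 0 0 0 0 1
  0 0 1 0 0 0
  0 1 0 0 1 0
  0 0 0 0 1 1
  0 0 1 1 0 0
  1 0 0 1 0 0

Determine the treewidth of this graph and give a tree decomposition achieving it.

Treewidth 1.
Bags: B1 = {1, 6}  B2 = {4, 6}  B3 = {4, 5}  B4 = {3, 5}  B5 = {2, 3}
Tree: B1–B2, B2–B3, B3–B4, B4–B5

Each bag holds 2 vertices, so the decomposition has width 1, which upper-bounds the treewidth. Any graph with an edge has treewidth ≥ 1, and G has the edge 1–6. The upper and lower bounds meet at 1, so that is the treewidth.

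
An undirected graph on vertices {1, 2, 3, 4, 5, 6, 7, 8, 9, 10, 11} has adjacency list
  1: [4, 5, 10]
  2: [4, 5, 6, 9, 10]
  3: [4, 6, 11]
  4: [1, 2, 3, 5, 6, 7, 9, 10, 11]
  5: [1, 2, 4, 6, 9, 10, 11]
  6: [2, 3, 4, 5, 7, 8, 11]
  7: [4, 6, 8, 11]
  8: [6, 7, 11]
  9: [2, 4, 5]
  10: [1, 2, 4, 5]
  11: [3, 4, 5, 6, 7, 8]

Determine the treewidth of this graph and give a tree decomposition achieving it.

Every bag has size at most 4, so the width is 4 − 1 = 3 and tw(G) ≤ 3. For the lower bound, the 4 vertices {6, 7, 8, 11} are pairwise adjacent, and any tree decomposition puts a clique entirely inside one bag — forcing width ≥ 3. The upper and lower bounds meet at 3, so that is the treewidth.

Treewidth 3.
One such decomposition:
Bags: B1 = {3, 4, 6, 11}  B2 = {4, 5, 6, 11}  B3 = {4, 6, 7, 11}  B4 = {2, 4, 5, 6}  B5 = {2, 4, 5, 9}  B6 = {6, 7, 8, 11}  B7 = {2, 4, 5, 10}  B8 = {1, 4, 5, 10}
Tree: B1–B2, B1–B3, B2–B4, B4–B5, B3–B6, B4–B7, B7–B8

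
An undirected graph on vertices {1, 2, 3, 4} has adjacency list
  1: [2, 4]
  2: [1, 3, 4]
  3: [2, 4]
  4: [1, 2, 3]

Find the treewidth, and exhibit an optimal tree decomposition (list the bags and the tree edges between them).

The largest bag has 3 vertices, giving width 2; this decomposition certifies tw(G) ≤ 2. For the lower bound, the 3 vertices {1, 2, 4} are pairwise adjacent, and any tree decomposition puts a clique entirely inside one bag — forcing width ≥ 2. Hence tw(G) = 2 exactly.

Treewidth 2.
Bags: B1 = {1, 2, 4}  B2 = {2, 3, 4}
Tree: B1–B2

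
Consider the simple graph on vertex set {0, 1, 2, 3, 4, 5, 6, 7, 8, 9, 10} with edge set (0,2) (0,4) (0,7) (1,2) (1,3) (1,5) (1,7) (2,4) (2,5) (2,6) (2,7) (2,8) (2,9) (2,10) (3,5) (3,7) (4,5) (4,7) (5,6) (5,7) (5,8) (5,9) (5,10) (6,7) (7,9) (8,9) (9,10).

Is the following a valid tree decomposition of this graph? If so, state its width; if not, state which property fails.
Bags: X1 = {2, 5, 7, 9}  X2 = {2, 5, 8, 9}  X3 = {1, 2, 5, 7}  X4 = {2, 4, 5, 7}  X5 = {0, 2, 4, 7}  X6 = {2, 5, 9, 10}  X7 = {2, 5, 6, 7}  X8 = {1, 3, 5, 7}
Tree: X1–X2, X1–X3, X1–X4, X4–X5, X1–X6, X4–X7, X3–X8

Checking the three conditions: (i) the bags cover all of {0, 1, 2, 3, 4, 5, 6, 7, 8, 9, 10}; (ii) for each edge, some bag contains both endpoints; (iii) the bags containing any fixed vertex form a subtree. All hold, so the decomposition is valid with width 4 − 1 = 3.

Yes; width 3.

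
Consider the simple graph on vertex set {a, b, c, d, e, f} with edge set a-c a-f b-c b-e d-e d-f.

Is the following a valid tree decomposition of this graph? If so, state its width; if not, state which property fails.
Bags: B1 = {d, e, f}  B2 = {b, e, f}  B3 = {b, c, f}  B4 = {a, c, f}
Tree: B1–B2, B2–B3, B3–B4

Yes; width 2.

Every vertex of G appears in some bag (union = {a, b, c, d, e, f}); every edge is covered by a bag; and for each vertex v the set of bags containing v is connected in the bag tree. The decomposition is therefore valid. The largest bag has 3 vertices, so the width is 2.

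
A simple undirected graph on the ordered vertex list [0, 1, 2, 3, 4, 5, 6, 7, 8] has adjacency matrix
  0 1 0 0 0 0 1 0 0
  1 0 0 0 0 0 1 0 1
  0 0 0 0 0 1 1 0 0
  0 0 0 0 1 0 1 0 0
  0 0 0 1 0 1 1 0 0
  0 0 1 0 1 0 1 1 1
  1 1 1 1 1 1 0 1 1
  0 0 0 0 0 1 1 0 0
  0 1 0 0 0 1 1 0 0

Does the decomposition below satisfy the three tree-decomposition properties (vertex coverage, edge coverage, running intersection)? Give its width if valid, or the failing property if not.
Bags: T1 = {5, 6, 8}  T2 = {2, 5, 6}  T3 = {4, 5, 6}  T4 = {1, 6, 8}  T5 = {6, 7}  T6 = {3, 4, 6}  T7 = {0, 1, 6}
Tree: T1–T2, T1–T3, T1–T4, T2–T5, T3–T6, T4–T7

No — edge (5,7) lies in no bag.

A tree decomposition must satisfy three properties: every vertex lies in some bag; for every edge, both endpoints lie together in some bag; and for every vertex, the bags containing it form a connected subtree. Here edge (5,7) lies in no bag, so the decomposition is invalid.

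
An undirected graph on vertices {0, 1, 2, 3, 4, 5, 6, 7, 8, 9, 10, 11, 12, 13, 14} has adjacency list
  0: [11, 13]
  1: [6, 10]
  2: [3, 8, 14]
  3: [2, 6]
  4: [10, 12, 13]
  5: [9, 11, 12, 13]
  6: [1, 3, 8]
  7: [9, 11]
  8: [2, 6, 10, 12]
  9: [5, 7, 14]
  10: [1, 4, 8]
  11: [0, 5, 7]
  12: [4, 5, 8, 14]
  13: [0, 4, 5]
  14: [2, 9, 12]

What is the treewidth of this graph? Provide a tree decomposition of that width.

Each bag holds 4 vertices, so the decomposition has width 3, which upper-bounds the treewidth. For the lower bound: the 4 vertex sets {0,7,11}, {13}, {5}, {4,9,12,14} are disjoint, each induces a connected subgraph, and every pair is joined by at least one edge of G. Contracting each set to a single vertex therefore yields K_{4} as a minor, and since treewidth is minor-monotone, tw(G) ≥ tw(K_{4}) = 3. Therefore the treewidth is 3.

Treewidth 3.
One optimal decomposition is:
Bags: B1 = {0, 7, 11, 13}  B2 = {5, 7, 11, 13}  B3 = {5, 7, 9, 13}  B4 = {4, 5, 9, 13}  B5 = {4, 5, 9, 12}  B6 = {4, 9, 12, 14}  B7 = {4, 10, 12, 14}  B8 = {8, 10, 12, 14}  B9 = {2, 8, 10, 14}  B10 = {1, 2, 8, 10}  B11 = {1, 2, 6, 8}  B12 = {1, 2, 3, 6}
Tree: B1–B2, B2–B3, B3–B4, B4–B5, B5–B6, B6–B7, B7–B8, B8–B9, B9–B10, B10–B11, B11–B12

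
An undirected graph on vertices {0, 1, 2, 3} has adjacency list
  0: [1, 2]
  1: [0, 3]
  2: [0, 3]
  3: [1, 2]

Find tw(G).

A width-2 tree decomposition is:
Bags: B1 = {1, 2, 3}  B2 = {0, 1, 2}
Tree: B1–B2
Every bag has size at most 3, so the width is 3 − 1 = 2 and tw(G) ≤ 2. The edges 1–3–2–0–1 form a cycle, so G is not a tree and its treewidth is at least 2. Therefore the treewidth is 2.

2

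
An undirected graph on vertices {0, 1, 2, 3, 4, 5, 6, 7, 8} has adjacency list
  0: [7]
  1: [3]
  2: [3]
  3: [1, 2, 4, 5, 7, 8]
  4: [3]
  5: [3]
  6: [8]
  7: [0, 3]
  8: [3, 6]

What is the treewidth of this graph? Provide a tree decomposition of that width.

Treewidth 1.
One optimal decomposition is:
Bags: B1 = {6, 8}  B2 = {3, 8}  B3 = {3, 5}  B4 = {1, 3}  B5 = {2, 3}  B6 = {3, 7}  B7 = {3, 4}  B8 = {0, 7}
Tree: B1–B2, B2–B3, B3–B4, B2–B5, B2–B6, B5–B7, B6–B8

The largest bag has 2 vertices, giving width 1; this decomposition certifies tw(G) ≤ 1. Any graph with an edge has treewidth ≥ 1, and G has the edge 6–8. Hence tw(G) = 1 exactly.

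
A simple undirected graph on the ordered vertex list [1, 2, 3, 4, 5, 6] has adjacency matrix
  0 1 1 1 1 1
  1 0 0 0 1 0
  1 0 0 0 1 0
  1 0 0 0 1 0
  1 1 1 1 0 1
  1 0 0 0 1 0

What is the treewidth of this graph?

A width-2 tree decomposition is:
Bags: B1 = {1, 5, 6}  B2 = {1, 4, 5}  B3 = {1, 2, 5}  B4 = {1, 3, 5}
Tree: B1–B2, B1–B3, B2–B4
The largest bag has 3 vertices, giving width 2; this decomposition certifies tw(G) ≤ 2. Conversely, {1, 2, 5} is a clique of size 3, and the vertices of any clique must share a bag in every tree decomposition; so some bag has ≥ 3 vertices and tw(G) ≥ 2. The upper and lower bounds meet at 2, so that is the treewidth.

2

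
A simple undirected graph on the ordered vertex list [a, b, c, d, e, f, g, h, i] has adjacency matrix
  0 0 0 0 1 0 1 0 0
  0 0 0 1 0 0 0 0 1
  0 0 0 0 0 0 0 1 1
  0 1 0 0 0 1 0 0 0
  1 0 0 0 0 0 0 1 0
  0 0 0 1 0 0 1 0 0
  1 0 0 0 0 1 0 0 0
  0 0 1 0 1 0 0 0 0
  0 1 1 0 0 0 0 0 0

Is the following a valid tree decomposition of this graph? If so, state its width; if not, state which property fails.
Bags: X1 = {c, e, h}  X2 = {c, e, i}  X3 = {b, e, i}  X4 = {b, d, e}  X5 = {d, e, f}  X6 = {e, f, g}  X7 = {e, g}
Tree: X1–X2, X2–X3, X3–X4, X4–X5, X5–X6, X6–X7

No — vertex a appears in no bag.

A tree decomposition must satisfy three properties: every vertex lies in some bag; for every edge, both endpoints lie together in some bag; and for every vertex, the bags containing it form a connected subtree. Here vertex a appears in no bag, so the decomposition is invalid.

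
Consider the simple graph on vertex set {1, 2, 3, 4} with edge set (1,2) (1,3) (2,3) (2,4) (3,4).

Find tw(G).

A width-2 tree decomposition is:
Bags: B1 = {1, 2, 3}  B2 = {2, 3, 4}
Tree: B1–B2
Each bag holds 3 vertices, so the decomposition has width 2, which upper-bounds the treewidth. On the other hand G contains the 3-clique {1, 2, 3}. A clique must lie in a single bag of any decomposition, so no decomposition can have width below 2. Therefore the treewidth is 2.

2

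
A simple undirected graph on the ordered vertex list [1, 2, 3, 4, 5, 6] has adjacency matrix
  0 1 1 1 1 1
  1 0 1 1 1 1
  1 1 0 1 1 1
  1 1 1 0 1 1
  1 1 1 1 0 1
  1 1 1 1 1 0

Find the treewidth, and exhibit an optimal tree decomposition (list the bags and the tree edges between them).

With just one bag of size 6, the width is 6 − 1 = 5, so tw(G) ≤ 5. For the lower bound, the 6 vertices {1, 2, 3, 4, 5, 6} are pairwise adjacent, and any tree decomposition puts a clique entirely inside one bag — forcing width ≥ 5. Therefore the treewidth is 5.

Treewidth 5.
One such decomposition:
Bags: B1 = {1, 2, 3, 4, 5, 6}
Tree: (single bag)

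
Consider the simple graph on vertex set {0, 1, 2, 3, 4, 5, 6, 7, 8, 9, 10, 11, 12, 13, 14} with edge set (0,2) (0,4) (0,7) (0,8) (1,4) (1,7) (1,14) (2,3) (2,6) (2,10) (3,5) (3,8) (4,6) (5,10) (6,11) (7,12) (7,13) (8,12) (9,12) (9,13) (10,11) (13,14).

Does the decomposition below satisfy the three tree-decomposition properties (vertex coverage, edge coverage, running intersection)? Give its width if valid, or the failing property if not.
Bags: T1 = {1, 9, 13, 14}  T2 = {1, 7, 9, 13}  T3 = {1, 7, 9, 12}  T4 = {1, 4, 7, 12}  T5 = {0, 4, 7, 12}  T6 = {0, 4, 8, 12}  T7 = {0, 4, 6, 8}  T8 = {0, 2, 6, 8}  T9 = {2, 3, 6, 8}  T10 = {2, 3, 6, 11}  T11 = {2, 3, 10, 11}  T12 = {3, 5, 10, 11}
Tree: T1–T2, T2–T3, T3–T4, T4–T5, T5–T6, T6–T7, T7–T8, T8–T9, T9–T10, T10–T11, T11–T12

Every vertex of G appears in some bag (union = {0, 1, 2, 3, 4, 5, 6, 7, 8, 9, 10, 11, 12, 13, 14}); every edge is covered by a bag; and for each vertex v the set of bags containing v is connected in the bag tree. The decomposition is therefore valid. The largest bag has 4 vertices, so the width is 3.

Yes; width 3.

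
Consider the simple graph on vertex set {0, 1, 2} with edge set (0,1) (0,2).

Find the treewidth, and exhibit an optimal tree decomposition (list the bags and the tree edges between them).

Treewidth 1.
One optimal decomposition is:
Bags: B1 = {0, 1}  B2 = {0, 2}
Tree: B1–B2

Each bag holds 2 vertices, so the decomposition has width 1, which upper-bounds the treewidth. Since G has at least one edge (e.g. 0–1), it is not an edgeless graph, so tw(G) ≥ 1. Hence tw(G) = 1 exactly.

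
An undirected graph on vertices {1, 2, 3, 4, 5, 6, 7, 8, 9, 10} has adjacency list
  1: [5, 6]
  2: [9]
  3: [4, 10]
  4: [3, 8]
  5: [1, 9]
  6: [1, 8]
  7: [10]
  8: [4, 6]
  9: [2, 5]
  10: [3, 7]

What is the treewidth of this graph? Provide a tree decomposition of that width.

The largest bag has 2 vertices, giving width 1; this decomposition certifies tw(G) ≤ 1. Any graph with an edge has treewidth ≥ 1, and G has the edge 7–10. Hence tw(G) = 1 exactly.

Treewidth 1.
One such decomposition:
Bags: B1 = {7, 10}  B2 = {3, 10}  B3 = {3, 4}  B4 = {4, 8}  B5 = {6, 8}  B6 = {1, 6}  B7 = {1, 5}  B8 = {5, 9}  B9 = {2, 9}
Tree: B1–B2, B2–B3, B3–B4, B4–B5, B5–B6, B6–B7, B7–B8, B8–B9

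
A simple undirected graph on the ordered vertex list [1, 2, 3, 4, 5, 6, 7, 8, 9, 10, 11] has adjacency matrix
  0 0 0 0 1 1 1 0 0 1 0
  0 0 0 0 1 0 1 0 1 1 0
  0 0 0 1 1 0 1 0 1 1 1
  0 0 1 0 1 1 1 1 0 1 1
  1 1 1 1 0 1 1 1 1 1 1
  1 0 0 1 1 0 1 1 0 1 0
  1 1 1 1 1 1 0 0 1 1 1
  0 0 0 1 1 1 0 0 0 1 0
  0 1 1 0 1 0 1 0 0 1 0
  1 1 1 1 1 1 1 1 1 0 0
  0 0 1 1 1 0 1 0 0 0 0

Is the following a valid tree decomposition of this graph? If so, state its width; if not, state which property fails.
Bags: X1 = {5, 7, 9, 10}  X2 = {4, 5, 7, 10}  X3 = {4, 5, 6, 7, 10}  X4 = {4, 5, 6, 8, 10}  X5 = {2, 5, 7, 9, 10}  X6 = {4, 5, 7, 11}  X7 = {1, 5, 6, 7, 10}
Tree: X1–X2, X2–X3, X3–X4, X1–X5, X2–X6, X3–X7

A tree decomposition must satisfy three properties: every vertex lies in some bag; for every edge, both endpoints lie together in some bag; and for every vertex, the bags containing it form a connected subtree. Here vertex 3 appears in no bag, so the decomposition is invalid.

No — vertex 3 appears in no bag.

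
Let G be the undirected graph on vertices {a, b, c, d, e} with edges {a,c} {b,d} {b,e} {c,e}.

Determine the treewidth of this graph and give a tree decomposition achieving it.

Each bag holds 2 vertices, so the decomposition has width 1, which upper-bounds the treewidth. Any graph with an edge has treewidth ≥ 1, and G has the edge a–c. Therefore the treewidth is 1.

Treewidth 1.
One such decomposition:
Bags: B1 = {a, c}  B2 = {c, e}  B3 = {b, e}  B4 = {b, d}
Tree: B1–B2, B2–B3, B3–B4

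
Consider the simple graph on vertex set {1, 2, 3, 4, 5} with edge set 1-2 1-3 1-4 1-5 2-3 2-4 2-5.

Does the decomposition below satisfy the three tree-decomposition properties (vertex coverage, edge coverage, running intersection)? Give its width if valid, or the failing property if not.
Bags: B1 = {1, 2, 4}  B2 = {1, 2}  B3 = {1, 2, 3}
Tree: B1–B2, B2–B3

A tree decomposition must satisfy three properties: every vertex lies in some bag; for every edge, both endpoints lie together in some bag; and for every vertex, the bags containing it form a connected subtree. Here vertex 5 appears in no bag, so the decomposition is invalid.

No — vertex 5 appears in no bag.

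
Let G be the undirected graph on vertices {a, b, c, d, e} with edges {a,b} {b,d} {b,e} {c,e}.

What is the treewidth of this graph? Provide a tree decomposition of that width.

Each bag holds 2 vertices, so the decomposition has width 1, which upper-bounds the treewidth. G has an edge, so its treewidth is at least 1. Hence tw(G) = 1 exactly.

Treewidth 1.
One such decomposition:
Bags: B1 = {b, d}  B2 = {b, e}  B3 = {c, e}  B4 = {a, b}
Tree: B1–B2, B2–B3, B2–B4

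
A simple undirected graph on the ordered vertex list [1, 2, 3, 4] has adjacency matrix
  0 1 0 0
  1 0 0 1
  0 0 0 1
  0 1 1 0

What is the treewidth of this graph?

1

A width-1 tree decomposition is:
Bags: B1 = {2, 4}  B2 = {3, 4}  B3 = {1, 2}
Tree: B1–B2, B1–B3
Each bag holds 2 vertices, so the decomposition has width 1, which upper-bounds the treewidth. Since G has at least one edge (e.g. 2–4), it is not an edgeless graph, so tw(G) ≥ 1. Hence tw(G) = 1 exactly.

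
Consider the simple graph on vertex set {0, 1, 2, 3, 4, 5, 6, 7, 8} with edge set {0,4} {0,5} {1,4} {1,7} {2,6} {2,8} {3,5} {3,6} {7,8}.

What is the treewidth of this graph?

A width-2 tree decomposition is:
Bags: B1 = {1, 7, 8}  B2 = {1, 4, 8}  B3 = {0, 4, 8}  B4 = {0, 5, 8}  B5 = {3, 5, 8}  B6 = {3, 6, 8}  B7 = {2, 6, 8}
Tree: B1–B2, B2–B3, B3–B4, B4–B5, B5–B6, B6–B7
Each bag holds 3 vertices, so the decomposition has width 2, which upper-bounds the treewidth. The edges 8–7–1–4–0–5–3–6–2–8 form a cycle, so G is not a tree and its treewidth is at least 2. Hence tw(G) = 2 exactly.

2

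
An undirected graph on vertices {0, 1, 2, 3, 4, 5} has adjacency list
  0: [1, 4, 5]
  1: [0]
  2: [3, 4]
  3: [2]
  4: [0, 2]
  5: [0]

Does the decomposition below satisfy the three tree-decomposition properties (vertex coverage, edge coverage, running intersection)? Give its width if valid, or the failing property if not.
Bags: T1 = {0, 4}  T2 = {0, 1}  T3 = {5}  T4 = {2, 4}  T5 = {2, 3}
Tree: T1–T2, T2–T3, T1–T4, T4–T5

A tree decomposition must satisfy three properties: every vertex lies in some bag; for every edge, both endpoints lie together in some bag; and for every vertex, the bags containing it form a connected subtree. Here edge (0,5) lies in no bag, so the decomposition is invalid.

No — edge (0,5) lies in no bag.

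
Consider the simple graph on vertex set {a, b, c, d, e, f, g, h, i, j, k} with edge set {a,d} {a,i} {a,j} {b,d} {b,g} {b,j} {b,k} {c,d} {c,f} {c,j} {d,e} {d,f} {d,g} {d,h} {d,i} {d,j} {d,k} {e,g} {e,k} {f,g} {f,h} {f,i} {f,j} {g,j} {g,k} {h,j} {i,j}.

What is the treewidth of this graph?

3

A width-3 tree decomposition is:
Bags: B1 = {b, d, g, k}  B2 = {b, d, g, j}  B3 = {d, f, g, j}  B4 = {d, e, g, k}  B5 = {d, f, i, j}  B6 = {c, d, f, j}  B7 = {d, f, h, j}  B8 = {a, d, i, j}
Tree: B1–B2, B2–B3, B1–B4, B3–B5, B3–B6, B3–B7, B5–B8
The largest bag has 4 vertices, giving width 3; this decomposition certifies tw(G) ≤ 3. For the lower bound, the 4 vertices {a, d, i, j} are pairwise adjacent, and any tree decomposition puts a clique entirely inside one bag — forcing width ≥ 3. Hence tw(G) = 3 exactly.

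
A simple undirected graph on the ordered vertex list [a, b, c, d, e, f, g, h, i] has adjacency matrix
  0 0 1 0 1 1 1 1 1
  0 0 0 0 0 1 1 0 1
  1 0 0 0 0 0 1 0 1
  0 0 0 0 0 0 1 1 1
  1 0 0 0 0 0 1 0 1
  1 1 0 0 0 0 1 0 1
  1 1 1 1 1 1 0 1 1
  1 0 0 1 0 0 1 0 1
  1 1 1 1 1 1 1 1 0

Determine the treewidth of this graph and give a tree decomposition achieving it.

Every bag has size at most 4, so the width is 4 − 1 = 3 and tw(G) ≤ 3. On the other hand G contains the 4-clique {d, g, h, i}. A clique must lie in a single bag of any decomposition, so no decomposition can have width below 3. Combining the bounds, tw(G) = 3.

Treewidth 3.
One such decomposition:
Bags: B1 = {a, g, h, i}  B2 = {a, e, g, i}  B3 = {d, g, h, i}  B4 = {a, c, g, i}  B5 = {a, f, g, i}  B6 = {b, f, g, i}
Tree: B1–B2, B1–B3, B2–B4, B2–B5, B5–B6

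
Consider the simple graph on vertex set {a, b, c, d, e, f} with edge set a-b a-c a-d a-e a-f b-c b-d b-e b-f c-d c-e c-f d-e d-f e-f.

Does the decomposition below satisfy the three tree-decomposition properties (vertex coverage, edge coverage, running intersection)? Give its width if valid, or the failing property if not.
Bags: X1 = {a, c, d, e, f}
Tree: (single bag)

No — vertex b appears in no bag.

A tree decomposition must satisfy three properties: every vertex lies in some bag; for every edge, both endpoints lie together in some bag; and for every vertex, the bags containing it form a connected subtree. Here vertex b appears in no bag, so the decomposition is invalid.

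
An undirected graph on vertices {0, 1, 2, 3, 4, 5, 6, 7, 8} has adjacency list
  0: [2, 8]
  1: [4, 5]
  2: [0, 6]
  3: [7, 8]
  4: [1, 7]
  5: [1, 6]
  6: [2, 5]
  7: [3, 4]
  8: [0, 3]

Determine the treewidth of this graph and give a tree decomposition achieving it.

Each bag holds 3 vertices, so the decomposition has width 2, which upper-bounds the treewidth. For the lower bound, G contains the cycle 1–4–7–3–8–0–2–6–5–1, so G is not a forest; only forests have treewidth ≤ 1, hence tw(G) ≥ 2. Hence tw(G) = 2 exactly.

Treewidth 2.
Bags: B1 = {1, 4, 7}  B2 = {1, 3, 7}  B3 = {1, 3, 8}  B4 = {0, 1, 8}  B5 = {0, 1, 2}  B6 = {1, 2, 6}  B7 = {1, 5, 6}
Tree: B1–B2, B2–B3, B3–B4, B4–B5, B5–B6, B6–B7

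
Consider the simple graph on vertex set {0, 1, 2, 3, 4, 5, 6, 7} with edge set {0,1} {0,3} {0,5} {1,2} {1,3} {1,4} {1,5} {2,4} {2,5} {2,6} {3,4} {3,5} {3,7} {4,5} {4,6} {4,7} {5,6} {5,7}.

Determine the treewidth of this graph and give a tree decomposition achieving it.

Each bag holds 4 vertices, so the decomposition has width 3, which upper-bounds the treewidth. For the lower bound, the 4 vertices {0, 1, 3, 5} are pairwise adjacent, and any tree decomposition puts a clique entirely inside one bag — forcing width ≥ 3. Combining the bounds, tw(G) = 3.

Treewidth 3.
One such decomposition:
Bags: B1 = {2, 4, 5, 6}  B2 = {1, 2, 4, 5}  B3 = {1, 3, 4, 5}  B4 = {0, 1, 3, 5}  B5 = {3, 4, 5, 7}
Tree: B1–B2, B2–B3, B3–B4, B3–B5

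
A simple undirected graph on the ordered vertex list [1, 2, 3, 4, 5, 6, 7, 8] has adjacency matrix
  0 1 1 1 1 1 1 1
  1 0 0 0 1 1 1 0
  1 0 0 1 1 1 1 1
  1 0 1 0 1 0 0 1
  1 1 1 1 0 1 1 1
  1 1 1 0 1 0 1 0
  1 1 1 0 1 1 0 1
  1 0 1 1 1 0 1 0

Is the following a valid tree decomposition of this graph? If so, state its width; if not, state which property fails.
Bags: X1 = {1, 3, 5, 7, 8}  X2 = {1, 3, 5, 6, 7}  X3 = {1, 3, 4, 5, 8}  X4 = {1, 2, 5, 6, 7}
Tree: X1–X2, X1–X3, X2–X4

Vertex coverage: the bags together contain {1, 2, 3, 4, 5, 6, 7, 8}, the full vertex set. Edge coverage: each edge of G has both endpoints in at least one bag. Running intersection: for every vertex, the bags containing it form a connected subtree. All three properties hold, so this is a valid tree decomposition of width max|bag| − 1 = 4, and hence tw(G) ≤ 4.

Yes; width 4.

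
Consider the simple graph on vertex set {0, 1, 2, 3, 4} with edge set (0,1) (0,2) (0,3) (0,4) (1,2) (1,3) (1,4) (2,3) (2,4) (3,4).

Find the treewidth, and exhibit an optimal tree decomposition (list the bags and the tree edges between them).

Treewidth 4.
One such decomposition:
Bags: B1 = {0, 1, 2, 3, 4}
Tree: (single bag)

With just one bag of size 5, the width is 5 − 1 = 4, so tw(G) ≤ 4. For the lower bound, the 5 vertices {0, 1, 2, 3, 4} are pairwise adjacent, and any tree decomposition puts a clique entirely inside one bag — forcing width ≥ 4. Hence tw(G) = 4 exactly.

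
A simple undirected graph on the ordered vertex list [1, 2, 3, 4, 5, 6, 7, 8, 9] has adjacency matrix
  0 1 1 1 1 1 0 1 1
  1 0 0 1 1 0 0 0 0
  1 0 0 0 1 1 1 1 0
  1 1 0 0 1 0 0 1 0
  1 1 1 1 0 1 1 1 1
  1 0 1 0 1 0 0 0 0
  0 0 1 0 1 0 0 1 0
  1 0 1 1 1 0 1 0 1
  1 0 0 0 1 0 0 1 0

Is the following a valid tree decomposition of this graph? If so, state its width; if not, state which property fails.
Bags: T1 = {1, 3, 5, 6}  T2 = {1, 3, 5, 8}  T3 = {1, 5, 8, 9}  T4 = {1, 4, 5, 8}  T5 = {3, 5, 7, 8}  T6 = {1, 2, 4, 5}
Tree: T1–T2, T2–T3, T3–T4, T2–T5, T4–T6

Vertex coverage: the bags together contain {1, 2, 3, 4, 5, 6, 7, 8, 9}, the full vertex set. Edge coverage: each edge of G has both endpoints in at least one bag. Running intersection: for every vertex, the bags containing it form a connected subtree. All three properties hold, so this is a valid tree decomposition of width max|bag| − 1 = 3, and hence tw(G) ≤ 3.

Yes; width 3.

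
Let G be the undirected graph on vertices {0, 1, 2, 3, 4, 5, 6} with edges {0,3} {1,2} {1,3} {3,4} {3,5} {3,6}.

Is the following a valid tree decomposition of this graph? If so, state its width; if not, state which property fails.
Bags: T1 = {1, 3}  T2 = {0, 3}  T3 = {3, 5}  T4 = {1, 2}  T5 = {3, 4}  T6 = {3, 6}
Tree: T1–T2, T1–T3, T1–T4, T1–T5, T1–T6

Yes; width 1.

Every vertex of G appears in some bag (union = {0, 1, 2, 3, 4, 5, 6}); every edge is covered by a bag; and for each vertex v the set of bags containing v is connected in the bag tree. The decomposition is therefore valid. The largest bag has 2 vertices, so the width is 1.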